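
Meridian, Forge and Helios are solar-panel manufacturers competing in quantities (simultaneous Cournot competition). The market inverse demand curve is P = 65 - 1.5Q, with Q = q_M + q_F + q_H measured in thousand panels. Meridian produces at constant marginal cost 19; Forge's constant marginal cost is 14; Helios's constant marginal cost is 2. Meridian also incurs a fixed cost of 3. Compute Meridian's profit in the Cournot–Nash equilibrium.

21

Meridian's profit: π_M = (65 - 1.5Q)q_M - (19q_M). Setting ∂π_M/∂q_M = 0: 46 - 3q_M - (3/2)(q_F + q_H) = 0.
Forge's first-order condition: 51 - 3q_F - (3/2)(q_M + q_H) = 0.
Helios's profit: π_H = (65 - 1.5Q)q_H - (2q_H). Setting ∂π_H/∂q_H = 0: 63 - 3q_H - (3/2)(q_M + q_F) = 0.
Adding the 3 first-order conditions: 160 − 6Q = 0, so Q = 80/3.
Back-substituting: q_M = (46 − 40)/(3/2) = 4, q_F = (51 − 40)/(3/2) = 22/3, q_H = (63 − 40)/(3/2) = 46/3.
Price P = 65 - (3/2)·(80/3) = 25.
Meridian's profit: (25 - 19)·4 - 3 = 21.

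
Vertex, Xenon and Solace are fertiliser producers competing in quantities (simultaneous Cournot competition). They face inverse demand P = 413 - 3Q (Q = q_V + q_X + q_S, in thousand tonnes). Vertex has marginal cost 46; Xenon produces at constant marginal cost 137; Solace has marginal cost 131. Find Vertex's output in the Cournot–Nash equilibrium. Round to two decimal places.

Vertex's profit: π_V = (413 - 3Q)q_V - (46q_V). Setting ∂π_V/∂q_V = 0: 367 - 6q_V - 3(q_X + q_S) = 0.
Xenon's first-order condition: 276 - 6q_X - 3(q_V + q_S) = 0.
Solace's first-order condition: 282 - 6q_S - 3(q_V + q_X) = 0.
Summing all 3 equations gives 925 − 12Q = 0, hence Q = 925/12.
Back-substituting: q_V = (367 − 925/4)/3 = 181/4, q_X = (276 − 925/4)/3 = 179/12, q_S = (282 − 925/4)/3 = 203/12.

45.25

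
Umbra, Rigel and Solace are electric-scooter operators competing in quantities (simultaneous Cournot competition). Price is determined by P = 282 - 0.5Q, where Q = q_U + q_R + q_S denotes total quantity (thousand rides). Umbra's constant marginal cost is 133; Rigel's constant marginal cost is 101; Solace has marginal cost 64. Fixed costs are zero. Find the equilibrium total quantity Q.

Umbra's profit: π_U = (282 - 0.5Q)q_U - (133q_U). Setting ∂π_U/∂q_U = 0: 149 - q_U - (1/2)(q_R + q_S) = 0.
Rigel's profit: π_R = (282 - 0.5Q)q_R - (101q_R). Setting ∂π_R/∂q_R = 0: 181 - q_R - (1/2)(q_U + q_S) = 0.
Solace's first-order condition: 218 - q_S - (1/2)(q_U + q_R) = 0.
Adding the 3 first-order conditions: 548 − 2Q = 0, so Q = 274.
Back-substituting: q_U = (149 − 137)/(1/2) = 24, q_R = (181 − 137)/(1/2) = 88, q_S = (218 − 137)/(1/2) = 162.
Total output Q = 24 + 88 + 162 = 274.

274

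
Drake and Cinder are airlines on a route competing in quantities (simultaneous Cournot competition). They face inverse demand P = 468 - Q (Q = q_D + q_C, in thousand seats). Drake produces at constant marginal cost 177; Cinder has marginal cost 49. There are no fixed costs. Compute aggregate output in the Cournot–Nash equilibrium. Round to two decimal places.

236.67

Drake's profit: π_D = (468 - Q)q_D - (177q_D). Setting ∂π_D/∂q_D = 0: 291 - 2q_D - (q_C) = 0.
Cinder's first-order condition: 419 - 2q_C - (q_D) = 0.
Rearranging gives the reaction functions q_D = (291 - q_C)/2 and q_C = (419 - q_D)/2.
Substituting one into the other gives q_D = 163/3 and q_C = 547/3.
Total output Q = 163/3 + 547/3 = 710/3.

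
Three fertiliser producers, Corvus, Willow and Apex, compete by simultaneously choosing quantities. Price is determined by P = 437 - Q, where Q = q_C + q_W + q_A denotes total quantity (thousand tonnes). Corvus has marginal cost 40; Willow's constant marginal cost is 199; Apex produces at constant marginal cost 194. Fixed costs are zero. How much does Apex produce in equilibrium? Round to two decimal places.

Corvus's profit: π_C = (437 - Q)q_C - (40q_C). Setting ∂π_C/∂q_C = 0: 397 - 2q_C - (q_W + q_A) = 0.
Willow's first-order condition: 238 - 2q_W - (q_C + q_A) = 0.
Apex's first-order condition: 243 - 2q_A - (q_C + q_W) = 0.
Summing all 3 equations gives 878 − 4Q = 0, hence Q = 439/2.
Back-substituting: q_C = (397 − 439/2) = 355/2, q_W = (238 − 439/2) = 37/2, q_A = (243 − 439/2) = 47/2.

23.50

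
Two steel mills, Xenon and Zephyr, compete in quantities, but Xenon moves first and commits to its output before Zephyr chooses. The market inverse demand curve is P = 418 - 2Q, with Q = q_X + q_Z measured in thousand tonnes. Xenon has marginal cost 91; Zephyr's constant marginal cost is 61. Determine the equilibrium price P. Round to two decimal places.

165.25

The follower Zephyr best-responds to any q_X: π_Z = (418 - 2Q)q_Z - 61q_Z.
∂π_Z/∂q_Z = 357 - 2q_X - 4q_Z = 0 gives the reaction function q_Z = (357 - 2q_X)/4.
The leader anticipates this reaction. Substituting into P = 418 - 2Q gives P = 479/2 - q_X, so π_X = (479/2 - q_X)q_X - 91q_X.
The leader's first-order condition 297/2 - 2q_X = 0 yields q_X = 297/4.
Then q_Z = (357 - 2·(297/4))/4 = 417/8.
Total output Q = 1011/8, so price P = 418 - 2·(1011/8) = 661/4.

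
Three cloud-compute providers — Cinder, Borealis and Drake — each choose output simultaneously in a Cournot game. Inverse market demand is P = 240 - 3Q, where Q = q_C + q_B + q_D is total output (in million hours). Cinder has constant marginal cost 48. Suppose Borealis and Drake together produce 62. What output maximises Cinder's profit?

With rivals' combined output fixed at 62, Cinder's profit is π_C = (240 - 3·62 - 3q_C)q_C - (48q_C) = (54 - 3q_C)q_C - (48q_C).
∂π_C/∂q_C = 6 - 6q_C = 0, so q_C = 1.

1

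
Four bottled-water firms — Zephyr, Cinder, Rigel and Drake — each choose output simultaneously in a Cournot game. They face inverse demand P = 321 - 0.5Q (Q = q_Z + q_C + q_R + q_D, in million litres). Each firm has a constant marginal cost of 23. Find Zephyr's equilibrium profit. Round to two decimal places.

A representative firm's profit is π_i = q_i(321 - 0.5Q) - 23q_i.
First-order condition (treating rivals' output as given): 298 - q_i - (1/2)·Σ_{j≠i} q_j = 0.
By symmetry each firm produces the same amount; substituting Σ_{j≠i} q_j = 3q_i yields q_i = 298/(5/2) = 596/5.
Price P = 321 - (1/2)·476.8000 = 413/5.
Zephyr's profit: (413/5 - 23)·(596/5) = 7104.3200.

7104.32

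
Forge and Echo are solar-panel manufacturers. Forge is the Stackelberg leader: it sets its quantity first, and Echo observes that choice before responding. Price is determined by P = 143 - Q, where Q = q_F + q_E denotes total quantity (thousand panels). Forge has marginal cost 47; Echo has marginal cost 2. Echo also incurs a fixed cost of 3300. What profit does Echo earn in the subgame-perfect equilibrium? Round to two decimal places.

35.06

Solve by backward induction. Given q_F, the follower Echo maximises π_E = (143 - q_F - q_E)q_E - 2q_E.
∂π_E/∂q_E = 141 - q_F - 2q_E = 0 gives the reaction function q_E = (141 - q_F)/2.
Forge substitutes q_E(q_F) into its own profit: π_F = q_F(143 - q_F - (141 - q_F)/2) - 47q_F = (145/2 - (1/2)q_F)q_F - 47q_F.
Maximising: ∂π_F/∂q_F = 51/2 - q_F = 0, giving q_F = 51/2.
Then q_E = (141 - 51/2)/2 = 231/4.
Price P = 143 - 333/4 = 239/4.
Echo's profit: (239/4 - 2)·(231/4) - 3300 = 561/16.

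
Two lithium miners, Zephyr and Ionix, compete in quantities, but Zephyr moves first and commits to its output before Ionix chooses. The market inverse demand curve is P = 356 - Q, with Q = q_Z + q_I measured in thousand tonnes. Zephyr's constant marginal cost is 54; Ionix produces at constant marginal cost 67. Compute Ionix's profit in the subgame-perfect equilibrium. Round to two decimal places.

The follower Ionix best-responds to any q_Z: π_I = (356 - Q)q_I - 67q_I.
Follower FOC: 289 - q_Z - 2q_I = 0, so q_I(q_Z) = (289 - q_Z)/2.
The leader anticipates this reaction. Substituting into P = 356 - Q gives P = 423/2 - (1/2)q_Z, so π_Z = (423/2 - (1/2)q_Z)q_Z - 54q_Z.
Maximising: ∂π_Z/∂q_Z = 315/2 - q_Z = 0, giving q_Z = 315/2.
Then q_I = (289 - 315/2)/2 = 263/4.
Price P = 356 - 893/4 = 531/4.
Ionix's profit: (531/4 - 67)·(263/4) = 4323.0625.

4323.06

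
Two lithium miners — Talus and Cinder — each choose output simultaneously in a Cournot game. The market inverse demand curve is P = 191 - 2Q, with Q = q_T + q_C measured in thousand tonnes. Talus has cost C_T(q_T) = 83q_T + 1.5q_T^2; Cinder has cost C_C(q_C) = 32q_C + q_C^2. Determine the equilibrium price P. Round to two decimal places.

126.42

Talus's profit: π_T = (191 - 2Q)q_T - (83q_T + (3/2)q_T²). Setting ∂π_T/∂q_T = 0: 108 - 7q_T - 2(q_C) = 0.
Cinder's first-order condition: 159 - 6q_C - 2(q_T) = 0.
So q_T = (108 - 2q_C)/7 and q_C = (159 - 2q_T)/6.
Substituting one into the other gives q_T = 165/19 and q_C = 897/38.
Total output Q = 1227/38, so price P = 191 - 2·(1227/38) = 126.4211.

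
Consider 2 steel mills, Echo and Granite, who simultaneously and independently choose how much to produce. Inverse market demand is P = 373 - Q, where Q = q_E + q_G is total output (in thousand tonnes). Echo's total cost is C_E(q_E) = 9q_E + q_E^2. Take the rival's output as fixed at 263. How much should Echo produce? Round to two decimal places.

25.25

With the rival's output fixed at 263, Echo's profit is π_E = (373 - 263 - q_E)q_E - (9q_E + q_E²) = (110 - q_E)q_E - (9q_E + q_E²).
∂π_E/∂q_E = 101 - 4q_E = 0, so q_E = 101/4.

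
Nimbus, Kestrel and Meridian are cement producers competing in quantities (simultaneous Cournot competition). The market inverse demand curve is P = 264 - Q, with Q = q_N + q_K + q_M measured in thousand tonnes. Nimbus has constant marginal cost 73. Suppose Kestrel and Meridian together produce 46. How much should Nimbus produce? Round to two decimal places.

With rivals' combined output fixed at 46, Nimbus's profit is π_N = (264 - 46 - q_N)q_N - (73q_N) = (218 - q_N)q_N - (73q_N).
∂π_N/∂q_N = 145 - 2q_N = 0, so q_N = 145/2.

72.50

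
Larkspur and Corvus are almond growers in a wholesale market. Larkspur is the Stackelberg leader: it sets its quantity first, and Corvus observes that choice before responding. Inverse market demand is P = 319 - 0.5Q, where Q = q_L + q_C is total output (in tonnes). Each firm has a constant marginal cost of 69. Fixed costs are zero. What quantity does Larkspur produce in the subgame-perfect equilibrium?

250

The follower Corvus best-responds to any q_L: π_C = (319 - 0.5Q)q_C - 69q_C.
∂π_C/∂q_C = 250 - (1/2)q_L - q_C = 0 gives the reaction function q_C = (250 - (1/2)q_L).
The leader anticipates this reaction. Substituting into P = 319 - 0.5Q gives P = 194 - (1/4)q_L, so π_L = (194 - (1/4)q_L)q_L - 69q_L.
Maximising: ∂π_L/∂q_L = 125 - (1/2)q_L = 0, giving q_L = 250.
Then q_C = (250 - (1/2)·250) = 125.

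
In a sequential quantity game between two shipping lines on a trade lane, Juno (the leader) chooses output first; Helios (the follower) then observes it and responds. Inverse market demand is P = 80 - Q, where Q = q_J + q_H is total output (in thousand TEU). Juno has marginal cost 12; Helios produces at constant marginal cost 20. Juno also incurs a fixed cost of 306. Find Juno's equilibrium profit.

416

The follower Helios best-responds to any q_J: π_H = (80 - Q)q_H - 20q_H.
∂π_H/∂q_H = 60 - q_J - 2q_H = 0 gives the reaction function q_H = (60 - q_J)/2.
The leader anticipates this reaction. Substituting into P = 80 - Q gives P = 50 - (1/2)q_J, so π_J = (50 - (1/2)q_J)q_J - 12q_J.
Leader FOC: 38 - q_J = 0, so q_J = 38.
Then q_H = (60 - 38)/2 = 11.
Price P = 80 - 49 = 31.
Juno's profit: (31 - 12)·38 - 306 = 416.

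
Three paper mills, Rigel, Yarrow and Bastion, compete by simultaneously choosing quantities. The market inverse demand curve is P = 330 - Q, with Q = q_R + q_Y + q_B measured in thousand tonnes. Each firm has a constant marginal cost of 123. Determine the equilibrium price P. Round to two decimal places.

A representative firm's profit is π_i = q_i(330 - Q) - 123q_i.
First-order condition (treating rivals' output as given): 207 - 2q_i - Σ_{j≠i} q_j = 0.
By symmetry each firm produces the same amount; substituting Σ_{j≠i} q_j = 2q_i yields q_i = 207/4.
Total output Q = 621/4, so price P = 330 - 621/4 = 699/4.

174.75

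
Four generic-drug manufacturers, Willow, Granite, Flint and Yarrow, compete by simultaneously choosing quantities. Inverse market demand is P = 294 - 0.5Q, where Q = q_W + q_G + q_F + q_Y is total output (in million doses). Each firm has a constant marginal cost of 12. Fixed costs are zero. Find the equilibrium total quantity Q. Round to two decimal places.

451.20

Each firm earns π_i = (294 - 0.5Q)q_i - 12q_i.
Setting ∂π_i/∂q_i = 0 with rivals' quantities fixed: 282 - q_i - (1/2)·Σ_{j≠i} q_j = 0.
By symmetry each firm produces the same amount; substituting Σ_{j≠i} q_j = 3q_i yields q_i = 282/(5/2) = 564/5.
Total output Q = 564/5 + 564/5 + 564/5 + 564/5 = 451.2000.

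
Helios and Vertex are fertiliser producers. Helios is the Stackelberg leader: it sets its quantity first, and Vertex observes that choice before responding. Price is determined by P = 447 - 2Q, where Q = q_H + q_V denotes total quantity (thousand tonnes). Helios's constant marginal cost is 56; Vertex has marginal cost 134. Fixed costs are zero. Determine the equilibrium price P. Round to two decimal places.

The follower Vertex best-responds to any q_H: π_V = (447 - 2Q)q_V - 134q_V.
Setting the follower's marginal profit to zero, 313 - 2q_H - 4q_V = 0, i.e. q_V = (313 - 2q_H)/4.
Helios substitutes q_V(q_H) into its own profit: π_H = q_H(447 - 2q_H - (313 - 2q_H)/2) - 56q_H = (581/2 - q_H)q_H - 56q_H.
The leader's first-order condition 469/2 - 2q_H = 0 yields q_H = 469/4.
Then q_V = (313 - 2·(469/4))/4 = 157/8.
Total output Q = 1095/8, so price P = 447 - 2·(1095/8) = 693/4.

173.25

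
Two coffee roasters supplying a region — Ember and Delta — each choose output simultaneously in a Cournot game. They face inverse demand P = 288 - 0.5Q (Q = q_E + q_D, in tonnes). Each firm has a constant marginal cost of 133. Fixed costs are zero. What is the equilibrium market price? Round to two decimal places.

A representative firm's profit is π_i = q_i(288 - 0.5Q) - 133q_i.
Setting ∂π_i/∂q_i = 0 with rivals' quantities fixed: 155 - q_i - (1/2)q_j = 0.
With identical firms every q_j equals q_i, so q_j = q_i and 155 = (3/2)q_i, giving q_i = 310/3.
Total output Q = 620/3, so price P = 288 - (1/2)·(620/3) = 554/3.

184.67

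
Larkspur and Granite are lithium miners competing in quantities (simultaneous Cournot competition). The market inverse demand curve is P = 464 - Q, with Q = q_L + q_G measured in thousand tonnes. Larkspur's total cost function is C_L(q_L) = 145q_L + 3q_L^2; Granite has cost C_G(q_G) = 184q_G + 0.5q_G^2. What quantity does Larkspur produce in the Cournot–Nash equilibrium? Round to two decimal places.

Larkspur's profit: π_L = (464 - Q)q_L - (145q_L + 3q_L²). Setting ∂π_L/∂q_L = 0: 319 - 8q_L - (q_G) = 0.
Granite's first-order condition: 280 - 3q_G - (q_L) = 0.
So q_L = (319 - q_G)/8 and q_G = (280 - q_L)/3.
Substituting one into the other gives q_L = 677/23 and q_G = 1921/23.

29.43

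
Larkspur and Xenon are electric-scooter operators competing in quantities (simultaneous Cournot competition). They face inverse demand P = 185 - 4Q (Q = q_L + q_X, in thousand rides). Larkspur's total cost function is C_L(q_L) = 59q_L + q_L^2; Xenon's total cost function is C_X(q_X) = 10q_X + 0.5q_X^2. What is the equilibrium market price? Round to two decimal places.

Larkspur's profit: π_L = (185 - 4Q)q_L - (59q_L + q_L²). Setting ∂π_L/∂q_L = 0: 126 - 10q_L - 4(q_X) = 0.
Xenon's first-order condition: 175 - 9q_X - 4(q_L) = 0.
Rearranging gives the reaction functions q_L = (126 - 4q_X)/10 and q_X = (175 - 4q_L)/9.
Substituting one into the other gives q_L = 217/37 and q_X = 623/37.
Total output Q = 840/37, so price P = 185 - 4·(840/37) = 94.1892.

94.19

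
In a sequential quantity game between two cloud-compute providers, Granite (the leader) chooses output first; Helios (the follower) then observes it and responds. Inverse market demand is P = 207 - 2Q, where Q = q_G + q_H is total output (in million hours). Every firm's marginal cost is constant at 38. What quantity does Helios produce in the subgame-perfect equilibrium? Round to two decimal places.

Solve by backward induction. Given q_G, the follower Helios maximises π_H = (207 - 2q_G - 2q_H)q_H - 38q_H.
Follower FOC: 169 - 2q_G - 4q_H = 0, so q_H(q_G) = (169 - 2q_G)/4.
Granite substitutes q_H(q_G) into its own profit: π_G = q_G(207 - 2q_G - (169 - 2q_G)/2) - 38q_G = (245/2 - q_G)q_G - 38q_G.
Maximising: ∂π_G/∂q_G = 169/2 - 2q_G = 0, giving q_G = 169/4.
Then q_H = (169 - 2·(169/4))/4 = 169/8.

21.13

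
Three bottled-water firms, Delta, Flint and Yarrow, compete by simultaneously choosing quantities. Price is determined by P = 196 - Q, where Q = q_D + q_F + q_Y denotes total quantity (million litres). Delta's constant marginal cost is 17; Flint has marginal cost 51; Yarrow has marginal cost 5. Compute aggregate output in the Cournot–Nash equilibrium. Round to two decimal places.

Delta's profit: π_D = (196 - Q)q_D - (17q_D). Setting ∂π_D/∂q_D = 0: 179 - 2q_D - (q_F + q_Y) = 0.
Flint's profit: π_F = (196 - Q)q_F - (51q_F). Setting ∂π_F/∂q_F = 0: 145 - 2q_F - (q_D + q_Y) = 0.
Yarrow's profit: π_Y = (196 - Q)q_Y - (5q_Y). Setting ∂π_Y/∂q_Y = 0: 191 - 2q_Y - (q_D + q_F) = 0.
Adding the 3 first-order conditions: 515 − 4Q = 0, so Q = 515/4.
Back-substituting: q_D = (179 − 515/4) = 201/4, q_F = (145 − 515/4) = 65/4, q_Y = (191 − 515/4) = 249/4.
Total output Q = 201/4 + 65/4 + 249/4 = 515/4.

128.75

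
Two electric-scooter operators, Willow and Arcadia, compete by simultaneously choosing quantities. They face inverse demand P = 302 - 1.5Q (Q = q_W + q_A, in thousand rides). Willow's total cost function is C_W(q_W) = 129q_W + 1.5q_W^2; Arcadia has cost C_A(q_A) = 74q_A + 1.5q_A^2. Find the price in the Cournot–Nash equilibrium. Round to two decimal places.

221.80

Willow's profit: π_W = (302 - 1.5Q)q_W - (129q_W + (3/2)q_W²). Setting ∂π_W/∂q_W = 0: 173 - 6q_W - (3/2)(q_A) = 0.
Arcadia's profit: π_A = (302 - 1.5Q)q_A - (74q_A + (3/2)q_A²). Setting ∂π_A/∂q_A = 0: 228 - 6q_A - (3/2)(q_W) = 0.
Best responses: q_W = (173 - (3/2)q_A)/6, q_A = (228 - (3/2)q_W)/6.
Solving the pair: q_W = 928/45, q_A = 1478/45.
Total output Q = 802/15, so price P = 302 - (3/2)·(802/15) = 1109/5.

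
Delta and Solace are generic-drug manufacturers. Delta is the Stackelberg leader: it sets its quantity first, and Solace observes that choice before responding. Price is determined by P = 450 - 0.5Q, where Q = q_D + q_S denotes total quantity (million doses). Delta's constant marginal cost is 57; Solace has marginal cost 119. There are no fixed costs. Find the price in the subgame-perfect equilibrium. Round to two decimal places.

170.75

The follower Solace best-responds to any q_D: π_S = (450 - 0.5Q)q_S - 119q_S.
∂π_S/∂q_S = 331 - (1/2)q_D - q_S = 0 gives the reaction function q_S = (331 - (1/2)q_D).
Delta substitutes q_S(q_D) into its own profit: π_D = q_D(450 - (1/2)q_D - (331 - (1/2)q_D)/2) - 57q_D = (569/2 - (1/4)q_D)q_D - 57q_D.
Leader FOC: 455/2 - (1/2)q_D = 0, so q_D = 455.
Then q_S = (331 - (1/2)·455) = 207/2.
Total output Q = 1117/2, so price P = 450 - (1/2)·(1117/2) = 683/4.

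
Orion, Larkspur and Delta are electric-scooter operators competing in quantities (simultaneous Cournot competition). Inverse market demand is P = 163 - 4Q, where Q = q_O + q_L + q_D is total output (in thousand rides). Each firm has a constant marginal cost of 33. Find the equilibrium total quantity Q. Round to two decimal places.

A representative firm's profit is π_i = q_i(163 - 4Q) - 33q_i.
Setting ∂π_i/∂q_i = 0 with rivals' quantities fixed: 130 - 8q_i - 4·Σ_{j≠i} q_j = 0.
With identical firms every q_j equals q_i, so Σ_{j≠i} q_j = 2q_i and 130 = 16q_i, giving q_i = 65/8.
Total output Q = 65/8 + 65/8 + 65/8 = 195/8.

24.38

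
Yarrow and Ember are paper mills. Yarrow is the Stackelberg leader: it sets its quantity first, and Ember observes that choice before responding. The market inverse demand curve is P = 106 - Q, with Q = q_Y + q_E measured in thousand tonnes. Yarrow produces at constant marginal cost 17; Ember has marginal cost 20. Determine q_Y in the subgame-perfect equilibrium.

46

Solve by backward induction. Given q_Y, the follower Ember maximises π_E = (106 - q_Y - q_E)q_E - 20q_E.
Setting the follower's marginal profit to zero, 86 - q_Y - 2q_E = 0, i.e. q_E = (86 - q_Y)/2.
Yarrow substitutes q_E(q_Y) into its own profit: π_Y = q_Y(106 - q_Y - (86 - q_Y)/2) - 17q_Y = (63 - (1/2)q_Y)q_Y - 17q_Y.
The leader's first-order condition 46 - q_Y = 0 yields q_Y = 46.
Then q_E = (86 - 46)/2 = 20.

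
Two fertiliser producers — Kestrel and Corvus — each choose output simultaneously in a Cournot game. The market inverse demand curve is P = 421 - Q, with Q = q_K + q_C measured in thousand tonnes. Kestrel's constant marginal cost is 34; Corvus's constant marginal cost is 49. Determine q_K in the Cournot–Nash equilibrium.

Kestrel's profit: π_K = (421 - Q)q_K - (34q_K). Setting ∂π_K/∂q_K = 0: 387 - 2q_K - (q_C) = 0.
Corvus's profit: π_C = (421 - Q)q_C - (49q_C). Setting ∂π_C/∂q_C = 0: 372 - 2q_C - (q_K) = 0.
So q_K = (387 - q_C)/2 and q_C = (372 - q_K)/2.
Substituting one into the other gives q_K = 134 and q_C = 119.

134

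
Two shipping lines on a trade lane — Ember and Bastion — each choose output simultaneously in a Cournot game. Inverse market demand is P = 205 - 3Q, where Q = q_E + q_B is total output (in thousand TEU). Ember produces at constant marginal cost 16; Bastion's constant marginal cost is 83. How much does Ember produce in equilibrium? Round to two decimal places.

28.44

Ember's profit: π_E = (205 - 3Q)q_E - (16q_E). Setting ∂π_E/∂q_E = 0: 189 - 6q_E - 3(q_B) = 0.
Bastion's first-order condition: 122 - 6q_B - 3(q_E) = 0.
Best responses: q_E = (189 - 3q_B)/6, q_B = (122 - 3q_E)/6.
Substituting one into the other gives q_E = 256/9 and q_B = 55/9.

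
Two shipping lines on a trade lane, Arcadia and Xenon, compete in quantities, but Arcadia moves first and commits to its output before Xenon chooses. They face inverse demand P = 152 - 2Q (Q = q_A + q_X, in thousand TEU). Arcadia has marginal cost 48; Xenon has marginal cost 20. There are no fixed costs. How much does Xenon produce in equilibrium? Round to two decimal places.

The follower Xenon best-responds to any q_A: π_X = (152 - 2Q)q_X - 20q_X.
Setting the follower's marginal profit to zero, 132 - 2q_A - 4q_X = 0, i.e. q_X = (132 - 2q_A)/4.
Arcadia substitutes q_X(q_A) into its own profit: π_A = q_A(152 - 2q_A - (132 - 2q_A)/2) - 48q_A = (86 - q_A)q_A - 48q_A.
The leader's first-order condition 38 - 2q_A = 0 yields q_A = 19.
Then q_X = (132 - 2·19)/4 = 47/2.

23.50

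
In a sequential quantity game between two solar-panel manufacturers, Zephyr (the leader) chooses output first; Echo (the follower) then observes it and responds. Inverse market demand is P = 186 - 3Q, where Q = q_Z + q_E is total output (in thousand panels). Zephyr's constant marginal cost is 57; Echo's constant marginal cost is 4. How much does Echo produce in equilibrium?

24

The follower Echo best-responds to any q_Z: π_E = (186 - 3Q)q_E - 4q_E.
Follower FOC: 182 - 3q_Z - 6q_E = 0, so q_E(q_Z) = (182 - 3q_Z)/6.
Zephyr substitutes q_E(q_Z) into its own profit: π_Z = q_Z(186 - 3q_Z - (182 - 3q_Z)/2) - 57q_Z = (95 - (3/2)q_Z)q_Z - 57q_Z.
The leader's first-order condition 38 - 3q_Z = 0 yields q_Z = 38/3.
Then q_E = (182 - 3·(38/3))/6 = 24.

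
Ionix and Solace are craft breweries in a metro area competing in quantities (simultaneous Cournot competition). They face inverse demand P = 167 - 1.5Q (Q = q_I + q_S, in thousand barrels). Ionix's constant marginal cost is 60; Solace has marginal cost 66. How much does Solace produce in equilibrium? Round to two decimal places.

Ionix's profit: π_I = (167 - 1.5Q)q_I - (60q_I). Setting ∂π_I/∂q_I = 0: 107 - 3q_I - (3/2)(q_S) = 0.
Solace's first-order condition: 101 - 3q_S - (3/2)(q_I) = 0.
Rearranging gives the reaction functions q_I = (107 - (3/2)q_S)/3 and q_S = (101 - (3/2)q_I)/3.
Solving the pair: q_I = 226/9, q_S = 190/9.

21.11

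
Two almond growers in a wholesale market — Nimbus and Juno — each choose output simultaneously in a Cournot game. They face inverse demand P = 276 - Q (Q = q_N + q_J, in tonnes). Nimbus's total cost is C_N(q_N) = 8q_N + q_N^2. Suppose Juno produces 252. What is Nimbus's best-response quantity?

4

With the rival's output fixed at 252, Nimbus's profit is π_N = (276 - 252 - q_N)q_N - (8q_N + q_N²) = (24 - q_N)q_N - (8q_N + q_N²).
∂π_N/∂q_N = 16 - 4q_N = 0, so q_N = 4.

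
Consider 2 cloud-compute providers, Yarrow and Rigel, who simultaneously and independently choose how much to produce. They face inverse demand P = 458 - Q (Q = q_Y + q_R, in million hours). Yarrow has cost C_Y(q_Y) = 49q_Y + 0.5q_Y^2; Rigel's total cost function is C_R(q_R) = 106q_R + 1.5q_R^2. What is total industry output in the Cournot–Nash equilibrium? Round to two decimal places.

Yarrow's profit: π_Y = (458 - Q)q_Y - (49q_Y + (1/2)q_Y²). Setting ∂π_Y/∂q_Y = 0: 409 - 3q_Y - (q_R) = 0.
Rigel's first-order condition: 352 - 5q_R - (q_Y) = 0.
Rearranging gives the reaction functions q_Y = (409 - q_R)/3 and q_R = (352 - q_Y)/5.
Substituting one into the other gives q_Y = 1693/14 and q_R = 647/14.
Total output Q = 1693/14 + 647/14 = 1170/7.

167.14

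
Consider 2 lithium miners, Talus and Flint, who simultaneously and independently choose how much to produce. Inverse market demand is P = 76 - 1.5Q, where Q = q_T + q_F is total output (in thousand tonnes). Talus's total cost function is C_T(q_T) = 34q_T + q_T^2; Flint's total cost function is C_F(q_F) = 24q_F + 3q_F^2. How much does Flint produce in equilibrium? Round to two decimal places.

Talus's profit: π_T = (76 - 1.5Q)q_T - (34q_T + q_T²). Setting ∂π_T/∂q_T = 0: 42 - 5q_T - (3/2)(q_F) = 0.
Flint's first-order condition: 52 - 9q_F - (3/2)(q_T) = 0.
Rearranging gives the reaction functions q_T = (42 - (3/2)q_F)/5 and q_F = (52 - (3/2)q_T)/9.
Solving the pair: q_T = 400/57, q_F = 788/171.

4.61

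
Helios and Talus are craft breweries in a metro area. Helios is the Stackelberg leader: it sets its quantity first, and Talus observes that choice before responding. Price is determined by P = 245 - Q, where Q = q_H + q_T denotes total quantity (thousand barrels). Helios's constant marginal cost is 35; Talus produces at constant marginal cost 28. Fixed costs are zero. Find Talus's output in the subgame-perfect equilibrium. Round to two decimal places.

57.75

Solve by backward induction. Given q_H, the follower Talus maximises π_T = (245 - q_H - q_T)q_T - 28q_T.
∂π_T/∂q_T = 217 - q_H - 2q_T = 0 gives the reaction function q_T = (217 - q_H)/2.
The leader anticipates this reaction. Substituting into P = 245 - Q gives P = 273/2 - (1/2)q_H, so π_H = (273/2 - (1/2)q_H)q_H - 35q_H.
Maximising: ∂π_H/∂q_H = 203/2 - q_H = 0, giving q_H = 203/2.
Then q_T = (217 - 203/2)/2 = 231/4.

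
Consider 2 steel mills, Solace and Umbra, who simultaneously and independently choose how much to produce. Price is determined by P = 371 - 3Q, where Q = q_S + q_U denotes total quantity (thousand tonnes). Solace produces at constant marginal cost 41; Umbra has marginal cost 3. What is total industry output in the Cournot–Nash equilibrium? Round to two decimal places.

77.56

Solace's profit: π_S = (371 - 3Q)q_S - (41q_S). Setting ∂π_S/∂q_S = 0: 330 - 6q_S - 3(q_U) = 0.
Umbra's first-order condition: 368 - 6q_U - 3(q_S) = 0.
So q_S = (330 - 3q_U)/6 and q_U = (368 - 3q_S)/6.
Solving the pair: q_S = 292/9, q_U = 406/9.
Total output Q = 292/9 + 406/9 = 698/9.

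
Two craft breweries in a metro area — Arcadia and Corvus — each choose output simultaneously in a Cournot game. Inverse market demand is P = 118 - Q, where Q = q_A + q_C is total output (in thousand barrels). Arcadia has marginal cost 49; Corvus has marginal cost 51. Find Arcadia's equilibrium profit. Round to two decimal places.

Arcadia's profit: π_A = (118 - Q)q_A - (49q_A). Setting ∂π_A/∂q_A = 0: 69 - 2q_A - (q_C) = 0.
Corvus's profit: π_C = (118 - Q)q_C - (51q_C). Setting ∂π_C/∂q_C = 0: 67 - 2q_C - (q_A) = 0.
Rearranging gives the reaction functions q_A = (69 - q_C)/2 and q_C = (67 - q_A)/2.
Substituting one into the other gives q_A = 71/3 and q_C = 65/3.
Price P = 118 - 136/3 = 218/3.
Arcadia's profit: (218/3 - 49)·(71/3) = 560.1111.

560.11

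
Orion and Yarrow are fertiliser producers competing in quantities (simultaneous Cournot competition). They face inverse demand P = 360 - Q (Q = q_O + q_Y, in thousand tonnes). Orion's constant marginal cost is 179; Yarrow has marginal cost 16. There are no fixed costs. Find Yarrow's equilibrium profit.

28561

Orion's profit: π_O = (360 - Q)q_O - (179q_O). Setting ∂π_O/∂q_O = 0: 181 - 2q_O - (q_Y) = 0.
Yarrow's first-order condition: 344 - 2q_Y - (q_O) = 0.
So q_O = (181 - q_Y)/2 and q_Y = (344 - q_O)/2.
Substituting one into the other gives q_O = 6 and q_Y = 169.
Price P = 360 - 175 = 185.
Yarrow's profit: (185 - 16)·169 = 28561.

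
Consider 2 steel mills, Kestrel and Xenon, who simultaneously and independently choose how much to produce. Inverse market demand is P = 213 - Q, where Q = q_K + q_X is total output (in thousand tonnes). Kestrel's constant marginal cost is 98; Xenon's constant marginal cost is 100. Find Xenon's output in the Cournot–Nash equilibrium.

37

Kestrel's profit: π_K = (213 - Q)q_K - (98q_K). Setting ∂π_K/∂q_K = 0: 115 - 2q_K - (q_X) = 0.
Xenon's profit: π_X = (213 - Q)q_X - (100q_X). Setting ∂π_X/∂q_X = 0: 113 - 2q_X - (q_K) = 0.
Rearranging gives the reaction functions q_K = (115 - q_X)/2 and q_X = (113 - q_K)/2.
Substituting one into the other gives q_K = 39 and q_X = 37.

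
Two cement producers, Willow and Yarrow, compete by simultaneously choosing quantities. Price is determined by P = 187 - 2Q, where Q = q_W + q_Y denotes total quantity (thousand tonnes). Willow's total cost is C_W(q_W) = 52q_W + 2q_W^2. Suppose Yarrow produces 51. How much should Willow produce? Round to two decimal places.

With the rival's output fixed at 51, Willow's profit is π_W = (187 - 2·51 - 2q_W)q_W - (52q_W + 2q_W²) = (85 - 2q_W)q_W - (52q_W + 2q_W²).
∂π_W/∂q_W = 33 - 8q_W = 0, so q_W = 33/8.

4.13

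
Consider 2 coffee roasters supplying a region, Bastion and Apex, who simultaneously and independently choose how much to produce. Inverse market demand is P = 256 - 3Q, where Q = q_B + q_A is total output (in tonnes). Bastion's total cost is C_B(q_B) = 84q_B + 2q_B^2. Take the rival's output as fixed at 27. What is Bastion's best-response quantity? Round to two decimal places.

With the rival's output fixed at 27, Bastion's profit is π_B = (256 - 3·27 - 3q_B)q_B - (84q_B + 2q_B²) = (175 - 3q_B)q_B - (84q_B + 2q_B²).
∂π_B/∂q_B = 91 - 10q_B = 0, so q_B = 91/10.

9.10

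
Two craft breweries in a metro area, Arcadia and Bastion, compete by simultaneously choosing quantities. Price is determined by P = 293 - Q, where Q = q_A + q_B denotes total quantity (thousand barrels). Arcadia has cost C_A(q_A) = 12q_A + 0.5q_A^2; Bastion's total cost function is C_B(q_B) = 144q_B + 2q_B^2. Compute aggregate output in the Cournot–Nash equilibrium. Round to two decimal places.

Arcadia's profit: π_A = (293 - Q)q_A - (12q_A + (1/2)q_A²). Setting ∂π_A/∂q_A = 0: 281 - 3q_A - (q_B) = 0.
Bastion's first-order condition: 149 - 6q_B - (q_A) = 0.
So q_A = (281 - q_B)/3 and q_B = (149 - q_A)/6.
Substituting one into the other gives q_A = 1537/17 and q_B = 166/17.
Total output Q = 1537/17 + 166/17 = 1703/17.

100.18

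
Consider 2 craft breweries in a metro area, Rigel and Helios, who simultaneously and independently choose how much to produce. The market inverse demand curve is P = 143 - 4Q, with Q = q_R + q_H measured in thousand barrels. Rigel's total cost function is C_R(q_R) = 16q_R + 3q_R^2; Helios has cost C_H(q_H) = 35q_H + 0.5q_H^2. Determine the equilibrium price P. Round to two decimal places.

Rigel's profit: π_R = (143 - 4Q)q_R - (16q_R + 3q_R²). Setting ∂π_R/∂q_R = 0: 127 - 14q_R - 4(q_H) = 0.
Helios's first-order condition: 108 - 9q_H - 4(q_R) = 0.
So q_R = (127 - 4q_H)/14 and q_H = (108 - 4q_R)/9.
Solving the pair: q_R = 711/110, q_H = 502/55.
Total output Q = 343/22, so price P = 143 - 4·(343/22) = 887/11.

80.64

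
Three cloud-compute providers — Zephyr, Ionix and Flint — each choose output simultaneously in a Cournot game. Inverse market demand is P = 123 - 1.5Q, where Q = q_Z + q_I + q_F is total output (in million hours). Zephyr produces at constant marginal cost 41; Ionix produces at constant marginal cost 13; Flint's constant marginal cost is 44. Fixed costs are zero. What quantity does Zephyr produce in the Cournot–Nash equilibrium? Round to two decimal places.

9.50

Zephyr's profit: π_Z = (123 - 1.5Q)q_Z - (41q_Z). Setting ∂π_Z/∂q_Z = 0: 82 - 3q_Z - (3/2)(q_I + q_F) = 0.
Ionix's profit: π_I = (123 - 1.5Q)q_I - (13q_I). Setting ∂π_I/∂q_I = 0: 110 - 3q_I - (3/2)(q_Z + q_F) = 0.
Flint's first-order condition: 79 - 3q_F - (3/2)(q_Z + q_I) = 0.
Summing all 3 equations gives 271 − 6Q = 0, hence Q = 271/6.
Back-substituting: q_Z = (82 − 271/4)/(3/2) = 19/2, q_I = (110 − 271/4)/(3/2) = 169/6, q_F = (79 − 271/4)/(3/2) = 15/2.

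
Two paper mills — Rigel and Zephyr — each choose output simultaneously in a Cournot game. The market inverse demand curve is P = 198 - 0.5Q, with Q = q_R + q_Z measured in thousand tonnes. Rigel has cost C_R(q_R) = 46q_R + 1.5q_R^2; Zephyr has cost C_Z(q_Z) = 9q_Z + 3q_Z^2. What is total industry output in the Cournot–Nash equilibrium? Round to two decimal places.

59.44

Rigel's profit: π_R = (198 - 0.5Q)q_R - (46q_R + (3/2)q_R²). Setting ∂π_R/∂q_R = 0: 152 - 4q_R - (1/2)(q_Z) = 0.
Zephyr's first-order condition: 189 - 7q_Z - (1/2)(q_R) = 0.
So q_R = (152 - (1/2)q_Z)/4 and q_Z = (189 - (1/2)q_R)/7.
Solving the pair: q_R = 34.9369, q_Z = 24.5045.
Total output Q = 34.9369 + 24.5045 = 59.4414.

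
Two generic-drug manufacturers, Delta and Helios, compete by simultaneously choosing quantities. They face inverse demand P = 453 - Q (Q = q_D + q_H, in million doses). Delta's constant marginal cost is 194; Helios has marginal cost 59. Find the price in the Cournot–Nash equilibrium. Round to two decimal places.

235.33

Delta's profit: π_D = (453 - Q)q_D - (194q_D). Setting ∂π_D/∂q_D = 0: 259 - 2q_D - (q_H) = 0.
Helios's first-order condition: 394 - 2q_H - (q_D) = 0.
Rearranging gives the reaction functions q_D = (259 - q_H)/2 and q_H = (394 - q_D)/2.
Substituting one into the other gives q_D = 124/3 and q_H = 529/3.
Total output Q = 653/3, so price P = 453 - 653/3 = 706/3.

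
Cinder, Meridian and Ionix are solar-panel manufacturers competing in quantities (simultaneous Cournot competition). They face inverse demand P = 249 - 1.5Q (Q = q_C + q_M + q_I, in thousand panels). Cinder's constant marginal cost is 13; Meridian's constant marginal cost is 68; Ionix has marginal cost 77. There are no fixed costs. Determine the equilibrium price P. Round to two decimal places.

101.75

Cinder's profit: π_C = (249 - 1.5Q)q_C - (13q_C). Setting ∂π_C/∂q_C = 0: 236 - 3q_C - (3/2)(q_M + q_I) = 0.
Meridian's profit: π_M = (249 - 1.5Q)q_M - (68q_M). Setting ∂π_M/∂q_M = 0: 181 - 3q_M - (3/2)(q_C + q_I) = 0.
Ionix's first-order condition: 172 - 3q_I - (3/2)(q_C + q_M) = 0.
Summing all 3 equations gives 589 − 6Q = 0, hence Q = 589/6.
Back-substituting: q_C = (236 − 589/4)/(3/2) = 355/6, q_M = (181 − 589/4)/(3/2) = 45/2, q_I = (172 − 589/4)/(3/2) = 33/2.
Total output Q = 589/6, so price P = 249 - (3/2)·(589/6) = 407/4.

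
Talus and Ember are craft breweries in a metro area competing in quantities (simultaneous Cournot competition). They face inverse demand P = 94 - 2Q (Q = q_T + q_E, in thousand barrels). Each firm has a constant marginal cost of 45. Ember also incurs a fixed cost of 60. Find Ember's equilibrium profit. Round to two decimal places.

A representative firm's profit is π_i = q_i(94 - 2Q) - 45q_i.
Setting ∂π_i/∂q_i = 0 with rivals' quantities fixed: 49 - 4q_i - 2q_j = 0.
By symmetry each firm produces the same amount; substituting q_j = q_i yields q_i = 49/6.
Price P = 94 - 2·(49/3) = 184/3.
Ember's profit: (184/3 - 45)·(49/6) - 60 = 1321/18.

73.39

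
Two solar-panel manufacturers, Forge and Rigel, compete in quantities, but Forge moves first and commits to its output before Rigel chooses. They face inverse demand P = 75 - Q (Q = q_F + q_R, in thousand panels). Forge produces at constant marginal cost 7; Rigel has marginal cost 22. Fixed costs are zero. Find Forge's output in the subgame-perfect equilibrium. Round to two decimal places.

41.50

Solve by backward induction. Given q_F, the follower Rigel maximises π_R = (75 - q_F - q_R)q_R - 22q_R.
∂π_R/∂q_R = 53 - q_F - 2q_R = 0 gives the reaction function q_R = (53 - q_F)/2.
Forge substitutes q_R(q_F) into its own profit: π_F = q_F(75 - q_F - (53 - q_F)/2) - 7q_F = (97/2 - (1/2)q_F)q_F - 7q_F.
Maximising: ∂π_F/∂q_F = 83/2 - q_F = 0, giving q_F = 83/2.
Then q_R = (53 - 83/2)/2 = 23/4.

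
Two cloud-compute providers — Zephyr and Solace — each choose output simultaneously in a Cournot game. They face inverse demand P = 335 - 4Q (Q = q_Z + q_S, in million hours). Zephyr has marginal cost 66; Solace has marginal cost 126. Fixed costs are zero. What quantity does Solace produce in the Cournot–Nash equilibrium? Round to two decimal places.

Zephyr's profit: π_Z = (335 - 4Q)q_Z - (66q_Z). Setting ∂π_Z/∂q_Z = 0: 269 - 8q_Z - 4(q_S) = 0.
Solace's profit: π_S = (335 - 4Q)q_S - (126q_S). Setting ∂π_S/∂q_S = 0: 209 - 8q_S - 4(q_Z) = 0.
So q_Z = (269 - 4q_S)/8 and q_S = (209 - 4q_Z)/8.
Solving the pair: q_Z = 329/12, q_S = 149/12.

12.42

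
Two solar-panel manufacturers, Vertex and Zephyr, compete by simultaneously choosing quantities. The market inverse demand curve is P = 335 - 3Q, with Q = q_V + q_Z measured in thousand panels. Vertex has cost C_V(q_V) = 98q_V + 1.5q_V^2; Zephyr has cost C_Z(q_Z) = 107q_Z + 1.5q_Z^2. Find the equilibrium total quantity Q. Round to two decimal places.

Vertex's profit: π_V = (335 - 3Q)q_V - (98q_V + (3/2)q_V²). Setting ∂π_V/∂q_V = 0: 237 - 9q_V - 3(q_Z) = 0.
Zephyr's first-order condition: 228 - 9q_Z - 3(q_V) = 0.
Best responses: q_V = (237 - 3q_Z)/9, q_Z = (228 - 3q_V)/9.
Solving the pair: q_V = 161/8, q_Z = 149/8.
Total output Q = 161/8 + 149/8 = 155/4.

38.75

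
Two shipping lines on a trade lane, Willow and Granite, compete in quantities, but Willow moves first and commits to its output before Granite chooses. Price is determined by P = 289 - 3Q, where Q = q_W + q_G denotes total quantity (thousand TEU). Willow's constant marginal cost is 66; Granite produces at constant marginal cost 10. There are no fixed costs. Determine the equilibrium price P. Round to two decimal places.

107.75

The follower Granite best-responds to any q_W: π_G = (289 - 3Q)q_G - 10q_G.
Follower FOC: 279 - 3q_W - 6q_G = 0, so q_G(q_W) = (279 - 3q_W)/6.
Willow substitutes q_G(q_W) into its own profit: π_W = q_W(289 - 3q_W - (279 - 3q_W)/2) - 66q_W = (299/2 - (3/2)q_W)q_W - 66q_W.
Maximising: ∂π_W/∂q_W = 167/2 - 3q_W = 0, giving q_W = 167/6.
Then q_G = (279 - 3·(167/6))/6 = 391/12.
Total output Q = 725/12, so price P = 289 - 3·(725/12) = 431/4.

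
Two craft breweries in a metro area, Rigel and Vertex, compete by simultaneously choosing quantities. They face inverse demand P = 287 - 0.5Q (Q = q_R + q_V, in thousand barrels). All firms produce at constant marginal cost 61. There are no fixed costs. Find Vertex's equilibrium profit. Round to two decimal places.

11350.22

Each firm earns π_i = (287 - 0.5Q)q_i - 61q_i.
Setting ∂π_i/∂q_i = 0 with rivals' quantities fixed: 226 - q_i - (1/2)q_j = 0.
With identical firms every q_j equals q_i, so q_j = q_i and 226 = (3/2)q_i, giving q_i = 452/3.
Price P = 287 - (1/2)·(904/3) = 409/3.
Vertex's profit: (409/3 - 61)·(452/3) = 11350.2222.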